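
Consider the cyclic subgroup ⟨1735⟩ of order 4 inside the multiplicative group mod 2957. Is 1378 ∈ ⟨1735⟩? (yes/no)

⟨1735⟩ has order 4; its elements mod 2957 are {1, 1222, 1735, 2956}.
1378 is not in this set.

no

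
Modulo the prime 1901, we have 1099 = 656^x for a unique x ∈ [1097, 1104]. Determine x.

1104

Compute 656^1097 mod 1901 = 1476, then multiply by 656 repeatedly:
  656^1097=1476  656^1098=647  656^1099=509  656^1100=1229  656^1101=200
  656^1102=31  656^1103=1326  656^1104=1099
Found 1099 at exponent 1104.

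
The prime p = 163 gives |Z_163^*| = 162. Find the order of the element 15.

The order of 15 must divide p − 1 = 162 = 2 · 3^4.
Divisors: 1, 2, 3, 6, 9, 18, 27, 54, 81, 162.
Check each in increasing order: 15^1 ≡ 15;  15^2 ≡ 62;  15^3 ≡ 115;  15^6 ≡ 22;  15^9 ≡ 85;  15^18 ≡ 53;  15^27 ≡ 104;  15^54 ≡ 58;  15^81 ≡ 1.
Smallest exponent giving 1 is 81.

81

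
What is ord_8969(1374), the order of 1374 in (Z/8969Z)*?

The order of 1374 must divide p − 1 = 8968 = 2^3 · 19 · 59.
Divisors: 1, 2, 4, 8, 19, 38, 59, 76, 118, 152, 236, 472, 1121, 2242, 4484, 8968.
Check each in increasing order: 1374^1 ≡ 1374;  1374^2 ≡ 4386;  1374^4 ≡ 7460;  1374^8 ≡ 7924;  1374^19 ≡ 5248;  1374^38 ≡ 6674;  1374^59 ≡ 2192;  1374^76 ≡ 2222;  1374^118 ≡ 6449;  1374^152 ≡ 4334;  1374^236 ≡ 348;  1374^472 ≡ 4507;  1374^1121 ≡ 510;  1374^2242 ≡ 8968;  1374^4484 ≡ 1.
Smallest exponent giving 1 is 4484.

4484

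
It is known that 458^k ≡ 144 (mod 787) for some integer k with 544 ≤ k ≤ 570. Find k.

Compute 458^544 mod 787 = 107, then multiply by 458 repeatedly:
  458^544=107  458^545=212  458^546=295  458^547=533  458^548=144
Found 144 at exponent 548.

548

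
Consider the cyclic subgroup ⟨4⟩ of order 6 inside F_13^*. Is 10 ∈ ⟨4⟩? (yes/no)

yes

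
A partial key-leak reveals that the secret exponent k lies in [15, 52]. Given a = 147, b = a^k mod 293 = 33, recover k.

Compute 147^15 mod 293 = 177, then multiply by 147 repeatedly:
  147^15=177  147^16=235  147^17=264  147^18=132  147^19=66
  147^20=33
Found 33 at exponent 20.

20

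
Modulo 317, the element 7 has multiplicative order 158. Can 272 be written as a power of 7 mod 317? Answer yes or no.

no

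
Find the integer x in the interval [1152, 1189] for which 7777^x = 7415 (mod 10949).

Compute 7777^1152 mod 10949 = 10766, then multiply by 7777 repeatedly:
  7777^1152=10766  7777^1153=179  7777^1154=1560  7777^1155=628  7777^1156=702
  7777^1157=6852  7777^1158=10170  7777^1159=7463  7777^1160=10051  7777^1161=1716
  7777^1162=9450  7777^1163=2962  7777^1164=9727  7777^1165=238  7777^1166=545
  7777^1167=1202  7777^1168=8457  7777^1169=10395  7777^1170=5448  7777^1171=7415
Found 7415 at exponent 1171.

1171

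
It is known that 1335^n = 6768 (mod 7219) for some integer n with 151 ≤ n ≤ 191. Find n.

173

Compute 1335^151 mod 7219 = 4484, then multiply by 1335 repeatedly:
  1335^151=4484  1335^152=1589  1335^153=6148  1335^154=6796  1335^155=5596
  1335^156=6214  1335^157=1059  1335^158=6060  1335^159=4820  1335^160=2571
  1335^161=3260  1335^162=6262  1335^163=168  1335^164=491  1335^165=5775
  1335^166=6952  1335^167=4505  1335^168=748  1335^169=2358  1335^170=446
  1335^171=3452  1335^172=2698  1335^173=6768
Found 6768 at exponent 173.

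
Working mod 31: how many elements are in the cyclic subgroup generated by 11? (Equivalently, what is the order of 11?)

30

The order of 11 must divide p − 1 = 30 = 2 · 3 · 5.
Divisors: 1, 2, 3, 5, 6, 10, 15, 30.
Check each in increasing order: 11^1 ≡ 11;  11^2 ≡ 28;  11^3 ≡ 29;  11^5 ≡ 6;  11^6 ≡ 4;  11^10 ≡ 5;  11^15 ≡ 30;  11^30 ≡ 1.
Smallest exponent giving 1 is 30.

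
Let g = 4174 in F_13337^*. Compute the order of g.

6668

The order of 4174 must divide p − 1 = 13336 = 2^3 · 1667.
Divisors: 1, 2, 4, 8, 1667, 3334, 6668, 13336.
Check each in increasing order: 4174^1 ≡ 4174;  4174^2 ≡ 4154;  4174^4 ≡ 10975;  4174^8 ≡ 4178;  4174^1667 ≡ 12148;  4174^3334 ≡ 13336;  4174^6668 ≡ 1.
Smallest exponent giving 1 is 6668.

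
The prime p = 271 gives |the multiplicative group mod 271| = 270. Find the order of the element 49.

The order of 49 must divide p − 1 = 270 = 2 · 3^3 · 5.
Divisors: 1, 2, 3, 5, 6, 9, 10, 15, 18, 27, 30, 45, 54, 90, 135, 270.
Check each in increasing order: 49^1 ≡ 49;  49^2 ≡ 233;  49^3 ≡ 35;  49^5 ≡ 25;  49^6 ≡ 141;  49^9 ≡ 57;  49^10 ≡ 83;  49^15 ≡ 178;  49^18 ≡ 268;  49^27 ≡ 100;  49^30 ≡ 248;  49^45 ≡ 242;  49^54 ≡ 244;  49^90 ≡ 28;  49^135 ≡ 1.
Smallest exponent giving 1 is 135.

135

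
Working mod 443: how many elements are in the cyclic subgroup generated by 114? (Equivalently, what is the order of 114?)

The order of 114 must divide p − 1 = 442 = 2 · 13 · 17.
Divisors: 1, 2, 13, 17, 26, 34, 221, 442.
Check each in increasing order: 114^1 ≡ 114;  114^2 ≡ 149;  114^13 ≡ 409;  114^17 ≡ 38;  114^26 ≡ 270;  114^34 ≡ 115;  114^221 ≡ 1.
Smallest exponent giving 1 is 221.

221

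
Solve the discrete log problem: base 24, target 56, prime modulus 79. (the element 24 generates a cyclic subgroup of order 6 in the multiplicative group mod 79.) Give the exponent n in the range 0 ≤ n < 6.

5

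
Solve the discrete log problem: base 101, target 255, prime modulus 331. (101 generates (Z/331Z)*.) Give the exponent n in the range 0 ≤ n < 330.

133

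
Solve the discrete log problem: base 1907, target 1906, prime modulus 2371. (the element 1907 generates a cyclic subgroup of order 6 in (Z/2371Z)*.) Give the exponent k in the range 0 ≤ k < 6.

Successive powers of 1907 modulo 2371:
  1907^0=1  1907^1=1907  1907^2=1906
So 1907^2 ≡ 1906 (mod 2371), giving k = 2.

2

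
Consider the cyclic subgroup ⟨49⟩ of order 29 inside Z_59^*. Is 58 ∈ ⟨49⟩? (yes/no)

no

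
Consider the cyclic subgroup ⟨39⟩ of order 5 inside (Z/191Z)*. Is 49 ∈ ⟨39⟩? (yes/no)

yes

49 ∈ ⟨39⟩ iff 49^5 ≡ 1 (mod 191), since |⟨39⟩| = 5.
49^5 mod 191 = 1.
Since 1 = 1, 49 lies in the subgroup.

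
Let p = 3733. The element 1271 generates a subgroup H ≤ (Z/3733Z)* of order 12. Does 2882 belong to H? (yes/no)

yes

⟨1271⟩ has order 12; its elements mod 3733 are {1, 420, 851, 948, 949, 1271, 2462, 2784, 2785, 2882, 3313, 3732}.
2882 is in this set.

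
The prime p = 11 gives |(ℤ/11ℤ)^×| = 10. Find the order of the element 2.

10

The order of 2 must divide p − 1 = 10 = 2 · 5.
Divisors: 1, 2, 5, 10.
Check each in increasing order: 2^1 ≡ 2;  2^2 ≡ 4;  2^5 ≡ 10;  2^10 ≡ 1.
Smallest exponent giving 1 is 10.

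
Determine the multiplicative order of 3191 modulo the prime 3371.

3370

The order of 3191 must divide p − 1 = 3370 = 2 · 5 · 337.
Divisors: 1, 2, 5, 10, 337, 674, 1685, 3370.
Check each in increasing order: 3191^1 ≡ 3191;  3191^2 ≡ 2061;  3191^5 ≡ 214;  3191^10 ≡ 1973;  3191^337 ≡ 1485;  3191^674 ≡ 591;  3191^1685 ≡ 3370;  3191^3370 ≡ 1.
Smallest exponent giving 1 is 3370.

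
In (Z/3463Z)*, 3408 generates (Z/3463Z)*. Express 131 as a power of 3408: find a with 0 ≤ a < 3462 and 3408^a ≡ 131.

1122

Baby-step giant-step with m = ceil(sqrt(3462)) = 59.
Baby table (3408^j mod 3463 for j=0..58):
  0:1  1:3408  2:3025  3:3312  4:1379  5:341  6:2023  7:3014
  8:454  9:2734  10:2002  11:706  12:2726  13:2442  14:747  15:471
  16:1799  17:1482  18:1602  19:1928  20:1313  21:508  22:3227  23:2591
  24:2941  25:1006  26:78  27:2636  28:466  29:2074  30:209  31:2357
  32:1959  33:3071  34:782  35:2009  36:321  37:3123  38:1385  39:11
  40:2858  41:2108  42:1802  43:1317  44:288  45:1475  46:1987  47:1531
  48:2370  49:1244  50:840  51:2282  52:2621  53:1291  54:1718  55:2474
  56:2450  57:307  58:430
Giant step factor: 3408^(-59) ≡ 2420 (mod 3463).
Scan 131·2420^i mod 3463 for i = 0, 1, …:
  i=0: 131   i=1: 1887   i=2: 2306   i=3: 1627
  i=4: 3372   i=5: 1412   i=6: 2522   i=7: 1434
  i=8: 354   i=9: 1319     …   i=18: 2125
  i=19: 3408
Match at i=19, j=1: a = 19·59 + 1 = 1122.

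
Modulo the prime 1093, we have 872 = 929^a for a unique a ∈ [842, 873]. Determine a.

865

Compute 929^842 mod 1093 = 746, then multiply by 929 repeatedly:
  929^842=746  929^843=72  929^844=215  929^845=809  929^846=670
  929^847=513  929^848=29  929^849=709  929^850=675  929^851=786
  929^852=70  929^853=543  929^854=574  929^855=955  929^856=772
  929^857=180  929^858=1084  929^859=383  929^860=582  929^861=736
  929^862=619  929^863=133  929^864=48  929^865=872
Found 872 at exponent 865.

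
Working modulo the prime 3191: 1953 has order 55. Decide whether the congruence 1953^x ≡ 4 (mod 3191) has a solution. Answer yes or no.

4 ∈ ⟨1953⟩ iff 4^55 ≡ 1 (mod 3191), since |⟨1953⟩| = 55.
4^55 mod 3191 = 1.
Since 1 = 1, 4 lies in the subgroup.

yes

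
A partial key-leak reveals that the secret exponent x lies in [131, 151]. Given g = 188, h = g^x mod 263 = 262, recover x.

131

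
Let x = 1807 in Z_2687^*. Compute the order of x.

2686

The order of 1807 must divide p − 1 = 2686 = 2 · 17 · 79.
Divisors: 1, 2, 17, 34, 79, 158, 1343, 2686.
Check each in increasing order: 1807^1 ≡ 1807;  1807^2 ≡ 544;  1807^17 ≡ 2087;  1807^34 ≡ 2629;  1807^79 ≡ 271;  1807^158 ≡ 892;  1807^1343 ≡ 2686;  1807^2686 ≡ 1.
Smallest exponent giving 1 is 2686.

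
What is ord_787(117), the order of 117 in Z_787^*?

786

The order of 117 must divide p − 1 = 786 = 2 · 3 · 131.
Divisors: 1, 2, 3, 6, 131, 262, 393, 786.
Check each in increasing order: 117^1 ≡ 117;  117^2 ≡ 310;  117^3 ≡ 68;  117^6 ≡ 689;  117^131 ≡ 380;  117^262 ≡ 379;  117^393 ≡ 786;  117^786 ≡ 1.
Smallest exponent giving 1 is 786.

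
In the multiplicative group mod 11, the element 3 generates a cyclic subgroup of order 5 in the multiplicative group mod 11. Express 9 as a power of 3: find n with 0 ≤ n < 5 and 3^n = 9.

2

Successive powers of 3 modulo 11:
  3^0=1  3^1=3  3^2=9
So 3^2 ≡ 9 (mod 11), giving n = 2.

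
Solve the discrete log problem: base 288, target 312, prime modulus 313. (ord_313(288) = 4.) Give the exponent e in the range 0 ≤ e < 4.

Successive powers of 288 modulo 313:
  288^0=1  288^1=288  288^2=312
So 288^2 ≡ 312 (mod 313), giving e = 2.

2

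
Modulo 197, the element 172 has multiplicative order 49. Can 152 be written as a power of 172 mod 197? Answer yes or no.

no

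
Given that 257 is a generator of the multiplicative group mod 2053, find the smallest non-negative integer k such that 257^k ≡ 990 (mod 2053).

Baby-step giant-step with m = ceil(sqrt(2052)) = 46.
Baby table (257^j mod 2053 for j=0..45):
  0:1  1:257  2:353  3:389  4:1429  5:1819  6:1452  7:1571
  8:1359  9:253  10:1378  11:1030  12:1926  13:209  14:335  15:1922
  16:1234  17:976  18:366  19:1677  20:1912  21:717  22:1552  23:582
  24:1758  25:146  26:568  27:213  28:1363  29:1281  30:737  31:533
  32:1483  33:1326  34:2037  35:2047  36:511  37:1988  38:1772  39:1691
  40:1404  41:1553  42:839  43:58  44:535  45:1997
Giant step factor: 257^(-46) ≡ 391 (mod 2053).
Scan 990·391^i mod 2053 for i = 0, 1, …:
  i=0: 990   i=1: 1126   i=2: 924   i=3: 2009
  i=4: 1273   i=5: 917   i=6: 1325   i=7: 719
  i=8: 1921   i=9: 1766   i=10: 698   i=11: 1922
Match at i=11, j=15: k = 11·46 + 15 = 521.

521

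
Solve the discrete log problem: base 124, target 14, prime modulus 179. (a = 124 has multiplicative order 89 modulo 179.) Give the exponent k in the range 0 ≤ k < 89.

75

Baby-step giant-step with m = ceil(sqrt(89)) = 10.
Baby table (124^j mod 179 for j=0..9):
  0:1  1:124  2:161  3:95  4:145  5:80  6:75  7:171
  8:82  9:144
Giant step factor: 124^(-10) ≡ 61 (mod 179).
Scan 14·61^i mod 179 for i = 0, 1, …:
  i=0: 14   i=1: 138   i=2: 5   i=3: 126
  i=4: 168   i=5: 45   i=6: 60   i=7: 80
Match at i=7, j=5: k = 7·10 + 5 = 75.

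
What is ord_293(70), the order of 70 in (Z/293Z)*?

The order of 70 must divide p − 1 = 292 = 2^2 · 73.
Divisors: 1, 2, 4, 73, 146, 292.
Check each in increasing order: 70^1 ≡ 70;  70^2 ≡ 212;  70^4 ≡ 115;  70^73 ≡ 155;  70^146 ≡ 292;  70^292 ≡ 1.
Smallest exponent giving 1 is 292.

292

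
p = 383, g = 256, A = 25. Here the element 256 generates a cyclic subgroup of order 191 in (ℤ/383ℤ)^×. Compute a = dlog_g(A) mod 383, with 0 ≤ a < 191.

160

Baby-step giant-step with m = ceil(sqrt(191)) = 14.
Baby table (256^j mod 383 for j=0..13):
  0:1  1:256  2:43  3:284  4:317  5:339  6:226  7:23
  8:143  9:223  10:21  11:14  12:137  13:219
Giant step factor: 256^(-14) ≡ 202 (mod 383).
Scan 25·202^i mod 383 for i = 0, 1, …:
  i=0: 25   i=1: 71   i=2: 171   i=3: 72
  i=4: 373   i=5: 278   i=6: 238   i=7: 201
  i=8: 4   i=9: 42   i=10: 58   i=11: 226
Match at i=11, j=6: a = 11·14 + 6 = 160.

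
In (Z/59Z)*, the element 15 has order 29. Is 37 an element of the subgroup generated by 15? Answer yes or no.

37 ∈ ⟨15⟩ iff 37^29 ≡ 1 (mod 59), since |⟨15⟩| = 29.
37^29 mod 59 = 58.
Since 58 ≠ 1, 37 does not lie in the subgroup.

no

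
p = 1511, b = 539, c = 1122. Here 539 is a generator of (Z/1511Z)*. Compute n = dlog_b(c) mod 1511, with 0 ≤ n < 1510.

825

Baby-step giant-step with m = ceil(sqrt(1510)) = 39.
Baby table (539^j mod 1511 for j=0..38):
  0:1  1:539  2:409  3:1356  4:1071  5:67  6:1360  7:205
  8:192  9:740  10:1467  11:460  12:136  13:776  14:1228  15:74
  16:600  17:46  18:618  19:682  20:425  21:914  22:60  23:609
  24:364  25:1277  26:798  27:998  28:6  29:212  30:943  31:581
  32:382  33:402  34:605  35:1230  36:1152  37:1418  38:1247
Giant step factor: 539^(-39) ≡ 421 (mod 1511).
Scan 1122·421^i mod 1511 for i = 0, 1, …:
  i=0: 1122   i=1: 930   i=2: 181   i=3: 651
  i=4: 580   i=5: 909   i=6: 406   i=7: 183
  i=8: 1493   i=9: 1488     …   i=20: 276
  i=21: 1360
Match at i=21, j=6: n = 21·39 + 6 = 825.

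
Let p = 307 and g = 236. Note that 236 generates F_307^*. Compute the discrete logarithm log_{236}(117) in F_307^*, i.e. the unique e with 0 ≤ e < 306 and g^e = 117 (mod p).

203

Baby-step giant-step with m = ceil(sqrt(306)) = 18.
Baby table (236^j mod 307 for j=0..17):
  0:1  1:236  2:129  3:51  4:63  5:132  6:145  7:143
  8:285  9:27  10:232  11:106  12:149  13:166  14:187  15:231
  16:177  17:20
Giant step factor: 236^(-18) ≡ 299 (mod 307).
Scan 117·299^i mod 307 for i = 0, 1, …:
  i=0: 117   i=1: 292   i=2: 120   i=3: 268
  i=4: 5   i=5: 267   i=6: 13   i=7: 203
  i=8: 218   i=9: 98   i=10: 137   i=11: 132
Match at i=11, j=5: e = 11·18 + 5 = 203.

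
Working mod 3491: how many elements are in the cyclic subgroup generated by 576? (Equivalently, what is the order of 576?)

The order of 576 must divide p − 1 = 3490 = 2 · 5 · 349.
Divisors: 1, 2, 5, 10, 349, 698, 1745, 3490.
Check each in increasing order: 576^1 ≡ 576;  576^2 ≡ 131;  576^5 ≡ 1715;  576^10 ≡ 1803;  576^349 ≡ 1231;  576^698 ≡ 267;  576^1745 ≡ 1.
Smallest exponent giving 1 is 1745.

1745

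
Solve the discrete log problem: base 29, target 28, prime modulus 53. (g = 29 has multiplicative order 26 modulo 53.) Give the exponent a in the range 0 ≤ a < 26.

Successive powers of 29 modulo 53:
  29^0=1  29^1=29  29^2=46  29^3=9  29^4=49  29^5=43
  29^6=28
So 29^6 ≡ 28 (mod 53), giving a = 6.

6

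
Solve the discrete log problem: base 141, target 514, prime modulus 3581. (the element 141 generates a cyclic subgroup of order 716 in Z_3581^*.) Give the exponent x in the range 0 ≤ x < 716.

255

Baby-step giant-step with m = ceil(sqrt(716)) = 27.
Baby table (141^j mod 3581 for j=0..26):
  0:1  1:141  2:1976  3:2879  4:1286  5:2276  6:2207  7:3221
  8:2955  9:1259  10:2050  11:2570  12:689  13:462  14:684  15:3338
  16:1547  17:3267  18:2279  19:2630  20:1987  21:849  22:1536  23:1716
  24:2029  25:3190  26:2165
Giant step factor: 141^(-27) ≡ 3170 (mod 3581).
Scan 514·3170^i mod 3581 for i = 0, 1, …:
  i=0: 514   i=1: 25   i=2: 468   i=3: 1026
  i=4: 872   i=5: 3289   i=6: 1839   i=7: 3343
  i=8: 1131   i=9: 689
Match at i=9, j=12: x = 9·27 + 12 = 255.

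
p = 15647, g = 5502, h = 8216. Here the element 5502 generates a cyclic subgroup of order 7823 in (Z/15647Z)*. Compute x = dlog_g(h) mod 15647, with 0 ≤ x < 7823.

6187

Baby-step giant-step with m = ceil(sqrt(7823)) = 89.
Baby table (5502^j mod 15647 for j=0..88):
  0:1  1:5502  2:10706  3:9104  4:4161  5:2261  6:657  7:357
  8:8339  9:4174  10:11199  11:14659  12:9180  13:15491  14:2273  15:4093
  16:3653  17:8058  18:7165  19:7037  20:6896  21:13464  22:6030  23:5420
  24:13305  25:7444  26:8689  27:5293  28:3019  29:9071  30:10359  31:8844
  32:13165  33:3867  34:11961  35:13787  36:15065  37:5471  38:12261  39:5805
  40:3583  41:14093  42:8801  43:11284  44:12919  45:11664  46:6981  47:11724
  48:8514  49:12557  50:7109  51:11865  52:1946  53:4344  54:7719  55:3980
  56:7807  57:3099  58:11115  59:6254  60:1755  61:1811  62:12630  63:1933
  64:11053  65:9364  66:10804  67:655  68:5000  69:2574  70:1613  71:2877
  72:10137  73:7866  74:14777  75:1242  76:11392  77:12549  78:10034  79:4452
  80:7349  81:2350  82:5278  83:14371  84:4951  85:14622  86:9017  87:10544
  88:9659
Giant step factor: 5502^(-89) ≡ 8842 (mod 15647).
Scan 8216·8842^i mod 15647 for i = 0, 1, …:
  i=0: 8216   i=1: 12498   i=2: 8202   i=3: 13886
  i=4: 13650   i=5: 7989   i=6: 8180   i=7: 7126
  i=8: 13270   i=9: 12134     …   i=68: 4777
  i=69: 6981
Match at i=69, j=46: x = 69·89 + 46 = 6187.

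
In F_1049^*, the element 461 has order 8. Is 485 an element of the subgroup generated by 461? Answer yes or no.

no

⟨461⟩ has order 8; its elements mod 1049 are {1, 223, 426, 461, 588, 623, 826, 1048}.
485 is not in this set.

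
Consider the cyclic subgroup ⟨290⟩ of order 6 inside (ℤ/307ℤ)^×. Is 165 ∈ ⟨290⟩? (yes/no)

no

⟨290⟩ has order 6; its elements mod 307 are {1, 17, 18, 289, 290, 306}.
165 is not in this set.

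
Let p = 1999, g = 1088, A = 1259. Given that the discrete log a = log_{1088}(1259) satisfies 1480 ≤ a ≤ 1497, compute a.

1493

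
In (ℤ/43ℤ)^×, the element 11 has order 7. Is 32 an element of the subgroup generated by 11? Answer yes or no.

32 ∈ ⟨11⟩ iff 32^7 ≡ 1 (mod 43), since |⟨11⟩| = 7.
32^7 mod 43 = 42.
Since 42 ≠ 1, 32 does not lie in the subgroup.

no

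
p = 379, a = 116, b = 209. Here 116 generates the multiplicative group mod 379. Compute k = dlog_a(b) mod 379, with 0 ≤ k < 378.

Baby-step giant-step with m = ceil(sqrt(378)) = 20.
Baby table (116^j mod 379 for j=0..19):
  0:1  1:116  2:191  3:174  4:97  5:261  6:335  7:202
  8:313  9:303  10:280  11:265  12:41  13:208  14:251  15:312
  16:187  17:89  18:91  19:323
Giant step factor: 116^(-20) ≡ 143 (mod 379).
Scan 209·143^i mod 379 for i = 0, 1, …:
  i=0: 209   i=1: 325   i=2: 237   i=3: 160
  i=4: 140   i=5: 312
Match at i=5, j=15: k = 5·20 + 15 = 115.

115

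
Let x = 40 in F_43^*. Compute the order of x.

The order of 40 must divide p − 1 = 42 = 2 · 3 · 7.
Divisors: 1, 2, 3, 6, 7, 14, 21, 42.
Check each in increasing order: 40^1 ≡ 40;  40^2 ≡ 9;  40^3 ≡ 16;  40^6 ≡ 41;  40^7 ≡ 6;  40^14 ≡ 36;  40^21 ≡ 1.
Smallest exponent giving 1 is 21.

21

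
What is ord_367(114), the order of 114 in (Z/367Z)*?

61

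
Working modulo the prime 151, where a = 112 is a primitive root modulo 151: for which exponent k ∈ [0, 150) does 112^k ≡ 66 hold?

Baby-step giant-step with m = ceil(sqrt(150)) = 13.
Baby table (112^j mod 151 for j=0..12):
  0:1  1:112  2:11  3:24  4:121  5:113  6:123  7:35
  8:145  9:83  10:85  11:7  12:29
Giant step factor: 112^(-13) ≡ 51 (mod 151).
Scan 66·51^i mod 151 for i = 0, 1, …:
  i=0: 66   i=1: 44   i=2: 130   i=3: 137
  i=4: 41   i=5: 128   i=6: 35
Match at i=6, j=7: k = 6·13 + 7 = 85.

85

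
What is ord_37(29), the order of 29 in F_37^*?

12

The order of 29 must divide p − 1 = 36 = 2^2 · 3^2.
Divisors: 1, 2, 3, 4, 6, 9, 12, 18, 36.
Check each in increasing order: 29^1 ≡ 29;  29^2 ≡ 27;  29^3 ≡ 6;  29^4 ≡ 26;  29^6 ≡ 36;  29^9 ≡ 31;  29^12 ≡ 1.
Smallest exponent giving 1 is 12.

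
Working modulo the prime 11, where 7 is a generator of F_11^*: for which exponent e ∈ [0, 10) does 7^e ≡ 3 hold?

4

Successive powers of 7 modulo 11:
  7^0=1  7^1=7  7^2=5  7^3=2  7^4=3
So 7^4 ≡ 3 (mod 11), giving e = 4.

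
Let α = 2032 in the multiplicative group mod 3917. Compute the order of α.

979

The order of 2032 must divide p − 1 = 3916 = 2^2 · 11 · 89.
Divisors: 1, 2, 4, 11, 22, 44, 89, 178, 356, 979, 1958, 3916.
Check each in increasing order: 2032^1 ≡ 2032;  2032^2 ≡ 506;  2032^4 ≡ 1431;  2032^11 ≡ 1347;  2032^22 ≡ 838;  2032^44 ≡ 1101;  2032^89 ≡ 2650;  2032^178 ≡ 3236;  2032^356 ≡ 1555;  2032^979 ≡ 1.
Smallest exponent giving 1 is 979.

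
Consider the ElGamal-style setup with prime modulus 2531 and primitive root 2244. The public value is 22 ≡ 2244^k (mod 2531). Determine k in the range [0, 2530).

2424

Baby-step giant-step with m = ceil(sqrt(2530)) = 51.
Baby table (2244^j mod 2531 for j=0..50):
  0:1  1:2244  2:1377  3:2168  4:410  5:1287  6:157  7:499
  8:1054  9:1222  10:1095  11:2110  12:1870  13:2413  14:963  15:2029
  16:2338  17:2240  18:2525  19:1722  20:1862  21:2178  22:71  23:2402
  24:1589  25:2068  26:1269  27:261  28:1023  29:2526  30:1435  31:708
  32:1815  33:481  34:1158  35:1746  36:36  37:2323  38:1483  39:2118
  40:2105  41:774  42:590  43:247  44:2510  45:965  46:1455  47:30
  48:1514  49:814  50:1765
Giant step factor: 2244^(-51) ≡ 2146 (mod 2531).
Scan 22·2146^i mod 2531 for i = 0, 1, …:
  i=0: 22   i=1: 1654   i=2: 1022   i=3: 1366
  i=4: 538   i=5: 412   i=6: 833   i=7: 732
  i=8: 1652   i=9: 1792     …   i=46: 992
  i=47: 261
Match at i=47, j=27: k = 47·51 + 27 = 2424.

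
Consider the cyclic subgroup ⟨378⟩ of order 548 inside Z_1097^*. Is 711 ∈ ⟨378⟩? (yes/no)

711 ∈ ⟨378⟩ iff 711^548 ≡ 1 (mod 1097), since |⟨378⟩| = 548.
711^548 mod 1097 = 1096.
Since 1096 ≠ 1, 711 does not lie in the subgroup.

no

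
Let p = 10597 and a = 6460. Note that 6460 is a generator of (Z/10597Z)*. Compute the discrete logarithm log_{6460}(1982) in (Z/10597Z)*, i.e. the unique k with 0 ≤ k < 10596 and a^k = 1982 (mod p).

Baby-step giant-step with m = ceil(sqrt(10596)) = 103.
Baby table (6460^j mod 10597 for j=0..102):
  0:1  1:6460  2:614  3:3162  4:6101  5:2217  6:5273  7:4822
  8:5537  9:4145  10:8678  11:1750  12:8598  13:4203  14:1866  15:5571
  16:1248  17:8360  18:3288  19:4092  20:5402  21:999  22:10564  23:9357
  24:932  25:1624  26:10  27:1018  28:6140  29:10426  30:8025  31:976
  32:10342  33:5832  34:2385  35:9659  36:2004  37:6903  38:1204  39:10239
  40:8063  41:2725  42:1883  43:9421  44:1089  45:9129  46:1035  47:9990
  48:10267  49:8794  50:9320  51:5643  52:100  53:10180  54:8415  55:8887
  56:6071  57:9760  58:8047  59:5335  60:2656  61:1217  62:9443  63:5448
  64:1443  65:7017  66:6451  67:6056  68:8233  69:9434  70:293  71:6514
  72:10350  73:4527  74:7297  75:3164  76:8424  77:3445  78:1000  79:6427
  80:9971  81:4094  82:7725  83:2227  84:6291  85:365  86:5366  87:1573
  88:9654  89:1495  90:3833  91:6588  92:928  93:7575  94:8151  95:9564
  96:2930  97:1558  98:8127  99:2882  100:9388  101:10446  102:10061
Giant step factor: 6460^(-103) ≡ 2989 (mod 10597).
Scan 1982·2989^i mod 10597 for i = 0, 1, …:
  i=0: 1982   i=1: 475   i=2: 10374   i=3: 1064
  i=4: 1196   i=5: 3655   i=6: 9885   i=7: 1829
  i=8: 9426   i=9: 7488     …   i=91: 2670
  i=92: 1089
Match at i=92, j=44: k = 92·103 + 44 = 9520.

9520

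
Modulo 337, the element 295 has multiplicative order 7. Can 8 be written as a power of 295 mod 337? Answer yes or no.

yes

8 ∈ ⟨295⟩ iff 8^7 ≡ 1 (mod 337), since |⟨295⟩| = 7.
8^7 mod 337 = 1.
Since 1 = 1, 8 lies in the subgroup.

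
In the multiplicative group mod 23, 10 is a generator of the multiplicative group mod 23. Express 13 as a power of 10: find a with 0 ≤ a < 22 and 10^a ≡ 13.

12

Successive powers of 10 modulo 23:
  10^0=1  10^1=10  10^2=8  10^3=11  10^4=18  10^5=19
  10^6=6  10^7=14  10^8=2  10^9=20  10^10=16  10^11=22
  10^12=13
So 10^12 ≡ 13 (mod 23), giving a = 12.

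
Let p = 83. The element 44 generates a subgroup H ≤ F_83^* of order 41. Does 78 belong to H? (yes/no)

yes

78 ∈ ⟨44⟩ iff 78^41 ≡ 1 (mod 83), since |⟨44⟩| = 41.
78^41 mod 83 = 1.
Since 1 = 1, 78 lies in the subgroup.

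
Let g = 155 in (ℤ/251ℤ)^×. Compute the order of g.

The order of 155 must divide p − 1 = 250 = 2 · 5^3.
Divisors: 1, 2, 5, 10, 25, 50, 125, 250.
Check each in increasing order: 155^1 ≡ 155;  155^2 ≡ 180;  155^5 ≡ 243;  155^10 ≡ 64;  155^25 ≡ 113;  155^50 ≡ 219;  155^125 ≡ 1.
Smallest exponent giving 1 is 125.

125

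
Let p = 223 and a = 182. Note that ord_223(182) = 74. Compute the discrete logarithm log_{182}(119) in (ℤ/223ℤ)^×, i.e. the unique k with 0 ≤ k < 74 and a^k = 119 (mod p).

42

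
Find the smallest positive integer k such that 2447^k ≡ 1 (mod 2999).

The order of 2447 must divide p − 1 = 2998 = 2 · 1499.
Divisors: 1, 2, 1499, 2998.
Check each in increasing order: 2447^1 ≡ 2447;  2447^2 ≡ 1805;  2447^1499 ≡ 1.
Smallest exponent giving 1 is 1499.

1499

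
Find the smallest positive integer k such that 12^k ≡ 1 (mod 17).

16

The order of 12 must divide p − 1 = 16 = 2^4.
Divisors: 1, 2, 4, 8, 16.
Check each in increasing order: 12^1 ≡ 12;  12^2 ≡ 8;  12^4 ≡ 13;  12^8 ≡ 16;  12^16 ≡ 1.
Smallest exponent giving 1 is 16.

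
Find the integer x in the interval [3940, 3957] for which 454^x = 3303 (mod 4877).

Compute 454^3940 mod 4877 = 774, then multiply by 454 repeatedly:
  454^3940=774  454^3941=252  454^3942=2237  454^3943=1182  454^3944=158
  454^3945=3454  454^3946=2599  454^3947=4589  454^3948=927  454^3949=1436
  454^3950=3303
Found 3303 at exponent 3950.

3950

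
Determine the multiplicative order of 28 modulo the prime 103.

51

The order of 28 must divide p − 1 = 102 = 2 · 3 · 17.
Divisors: 1, 2, 3, 6, 17, 34, 51, 102.
Check each in increasing order: 28^1 ≡ 28;  28^2 ≡ 63;  28^3 ≡ 13;  28^6 ≡ 66;  28^17 ≡ 56;  28^34 ≡ 46;  28^51 ≡ 1.
Smallest exponent giving 1 is 51.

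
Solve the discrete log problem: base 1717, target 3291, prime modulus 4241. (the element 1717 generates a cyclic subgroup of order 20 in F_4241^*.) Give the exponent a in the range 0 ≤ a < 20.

17

Successive powers of 1717 modulo 4241:
  1717^0=1  1717^1=1717  1717^2=594  1717^3=2058  1717^4=833  1717^5=1044
  1717^6=2846  1717^7=950  1717^8=2606  1717^9=247  1717^10=4240  1717^11=2524
  1717^12=3647  1717^13=2183  1717^14=3408  1717^15=3197  1717^16=1395  1717^17=3291
So 1717^17 ≡ 3291 (mod 4241), giving a = 17.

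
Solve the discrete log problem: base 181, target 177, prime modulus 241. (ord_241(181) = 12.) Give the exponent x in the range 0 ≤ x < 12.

3

Successive powers of 181 modulo 241:
  181^0=1  181^1=181  181^2=226  181^3=177
So 181^3 ≡ 177 (mod 241), giving x = 3.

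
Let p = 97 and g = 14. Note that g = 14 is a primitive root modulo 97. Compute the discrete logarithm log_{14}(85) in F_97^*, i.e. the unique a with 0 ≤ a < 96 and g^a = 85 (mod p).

90

Baby-step giant-step with m = ceil(sqrt(96)) = 10.
Baby table (14^j mod 97 for j=0..9):
  0:1  1:14  2:2  3:28  4:4  5:56  6:8  7:15
  8:16  9:30
Giant step factor: 14^(-10) ≡ 94 (mod 97).
Scan 85·94^i mod 97 for i = 0, 1, …:
  i=0: 85   i=1: 36   i=2: 86   i=3: 33
  i=4: 95   i=5: 6   i=6: 79   i=7: 54
  i=8: 32   i=9: 1
Match at i=9, j=0: a = 9·10 + 0 = 90.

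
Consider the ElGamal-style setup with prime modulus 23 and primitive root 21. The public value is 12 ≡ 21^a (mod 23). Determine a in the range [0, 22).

Successive powers of 21 modulo 23:
  21^0=1  21^1=21  21^2=4  21^3=15  21^4=16  21^5=14
  21^6=18  21^7=10  21^8=3  21^9=17  21^10=12
So 21^10 ≡ 12 (mod 23), giving a = 10.

10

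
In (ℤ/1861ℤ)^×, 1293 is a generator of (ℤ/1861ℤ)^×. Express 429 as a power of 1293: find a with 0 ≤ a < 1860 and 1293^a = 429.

Baby-step giant-step with m = ceil(sqrt(1860)) = 44.
Baby table (1293^j mod 1861 for j=0..43):
  0:1  1:1293  2:671  3:377  4:1740  5:1732  6:693  7:908
  8:1614  9:721  10:1753  11:1792  12:111  13:226  14:41  15:905
  16:1457  17:569  18:622  19:294  20:498  21:8  22:1039  23:1646
  24:1155  25:893  26:829  27:1822  28:1681  29:1746  30:185  31:997
  32:1309  33:888  34:1808  35:328  36:1657  37:490  38:830  39:1254
  40:491  41:262  42:64  43:868
Giant step factor: 1293^(-44) ≡ 66 (mod 1861).
Scan 429·66^i mod 1861 for i = 0, 1, …:
  i=0: 429   i=1: 399   i=2: 280   i=3: 1731
  i=4: 725   i=5: 1325   i=6: 1844   i=7: 739
  i=8: 388   i=9: 1415     …   i=31: 727
  i=32: 1457
Match at i=32, j=16: a = 32·44 + 16 = 1424.

1424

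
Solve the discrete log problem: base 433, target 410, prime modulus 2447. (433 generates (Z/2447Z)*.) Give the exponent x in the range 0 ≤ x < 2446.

1064

Baby-step giant-step with m = ceil(sqrt(2446)) = 50.
Baby table (433^j mod 2447 for j=0..49):
  0:1  1:433  2:1517  3:1065  4:1109  5:585  6:1264  7:1631
  8:1487  9:310  10:2092  11:446  12:2252  13:1210  14:272  15:320
  16:1528  17:934  18:667  19:65  20:1228  21:725  22:709  23:1122
  24:1320  25:1409  26:794  27:1222  28:574  29:1395  30:2073  31:2007
  32:346  33:551  34:1224  35:1440  36:1982  37:1756  38:1778  39:1516
  40:632  41:2039  42:1967  43:155  44:1046  45:223  46:1126  47:605
  48:136  49:160
Giant step factor: 433^(-50) ≡ 221 (mod 2447).
Scan 410·221^i mod 2447 for i = 0, 1, …:
  i=0: 410   i=1: 71   i=2: 1009   i=3: 312
  i=4: 436   i=5: 923   i=6: 882   i=7: 1609
  i=8: 774   i=9: 2211     …   i=20: 2260
  i=21: 272
Match at i=21, j=14: x = 21·50 + 14 = 1064.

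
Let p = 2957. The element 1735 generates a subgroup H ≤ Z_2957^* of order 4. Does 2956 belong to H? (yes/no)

yes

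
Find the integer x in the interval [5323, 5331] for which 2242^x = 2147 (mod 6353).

Compute 2242^5323 mod 6353 = 3980, then multiply by 2242 repeatedly:
  2242^5323=3980  2242^5324=3548  2242^5325=660  2242^5326=5824  2242^5327=1993
  2242^5328=2147
Found 2147 at exponent 5328.

5328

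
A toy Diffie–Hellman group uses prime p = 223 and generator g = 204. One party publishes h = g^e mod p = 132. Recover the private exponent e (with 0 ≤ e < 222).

186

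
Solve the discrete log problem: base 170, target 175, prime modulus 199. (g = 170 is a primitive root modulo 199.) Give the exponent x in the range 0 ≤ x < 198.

Baby-step giant-step with m = ceil(sqrt(198)) = 15.
Baby table (170^j mod 199 for j=0..14):
  0:1  1:170  2:45  3:88  4:35  5:179  6:182  7:95
  8:31  9:96  10:2  11:141  12:90  13:176  14:70
Giant step factor: 170^(-15) ≡ 194 (mod 199).
Scan 175·194^i mod 199 for i = 0, 1, …:
  i=0: 175   i=1: 120   i=2: 196   i=3: 15
  i=4: 124   i=5: 176
Match at i=5, j=13: x = 5·15 + 13 = 88.

88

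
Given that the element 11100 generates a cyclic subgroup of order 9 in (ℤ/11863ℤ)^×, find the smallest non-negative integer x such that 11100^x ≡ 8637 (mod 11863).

6

Successive powers of 11100 modulo 11863:
  11100^0=1  11100^1=11100  11100^2=882  11100^3=3225  11100^4=6829  11100^5=9193
  11100^6=8637
So 11100^6 ≡ 8637 (mod 11863), giving x = 6.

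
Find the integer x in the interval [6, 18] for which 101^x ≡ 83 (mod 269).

11

Compute 101^6 mod 269 = 154, then multiply by 101 repeatedly:
  101^6=154  101^7=221  101^8=263  101^9=201  101^10=126
  101^11=83
Found 83 at exponent 11.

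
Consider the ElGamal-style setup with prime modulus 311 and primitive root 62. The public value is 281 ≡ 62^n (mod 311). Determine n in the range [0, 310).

123

Baby-step giant-step with m = ceil(sqrt(310)) = 18.
Baby table (62^j mod 311 for j=0..17):
  0:1  1:62  2:112  3:102  4:104  5:228  6:141  7:34
  8:242  9:76  10:47  11:115  12:288  13:129  14:223  15:142
  16:96  17:43
Giant step factor: 62^(-18) ≡ 159 (mod 311).
Scan 281·159^i mod 311 for i = 0, 1, …:
  i=0: 281   i=1: 206   i=2: 99   i=3: 191
  i=4: 202   i=5: 85   i=6: 142
Match at i=6, j=15: n = 6·18 + 15 = 123.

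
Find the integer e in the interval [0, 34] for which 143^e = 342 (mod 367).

Compute 143^0 mod 367 = 1, then multiply by 143 repeatedly:
  143^0=1  143^1=143  143^2=264  143^3=318  143^4=333
  143^5=276  143^6=199  143^7=198  143^8=55  143^9=158
  143^10=207  143^11=241  143^12=332  143^13=133  143^14=302
  143^15=247  143^16=89  143^17=249  143^18=8  143^19=43
  143^20=277  143^21=342
Found 342 at exponent 21.

21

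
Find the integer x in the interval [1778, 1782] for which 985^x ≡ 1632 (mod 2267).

1778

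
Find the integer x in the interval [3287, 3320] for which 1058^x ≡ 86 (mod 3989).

3304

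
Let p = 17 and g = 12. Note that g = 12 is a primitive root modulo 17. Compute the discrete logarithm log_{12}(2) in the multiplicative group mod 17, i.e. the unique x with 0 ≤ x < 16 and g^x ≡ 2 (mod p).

6

Successive powers of 12 modulo 17:
  12^0=1  12^1=12  12^2=8  12^3=11  12^4=13  12^5=3
  12^6=2
So 12^6 ≡ 2 (mod 17), giving x = 6.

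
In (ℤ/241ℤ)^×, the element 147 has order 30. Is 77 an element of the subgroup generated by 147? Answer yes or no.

no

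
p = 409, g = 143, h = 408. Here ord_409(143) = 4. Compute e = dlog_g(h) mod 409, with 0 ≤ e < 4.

2

Successive powers of 143 modulo 409:
  143^0=1  143^1=143  143^2=408
So 143^2 ≡ 408 (mod 409), giving e = 2.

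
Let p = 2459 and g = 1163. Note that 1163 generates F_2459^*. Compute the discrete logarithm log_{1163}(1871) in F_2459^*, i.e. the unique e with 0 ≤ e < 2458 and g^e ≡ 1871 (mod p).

179

Baby-step giant-step with m = ceil(sqrt(2458)) = 50.
Baby table (1163^j mod 2459 for j=0..49):
  0:1  1:1163  2:119  3:693  4:1866  5:1320  6:744  7:2163
  8:12  9:1661  10:1428  11:939  12:261  13:1086  14:1551  15:1366
  16:144  17:260  18:2382  19:1432  20:673  21:737  22:1399  23:1638
  24:1728  25:661  26:1535  27:2430  28:699  29:1467  30:2034  31:2443
  32:1064  33:555  34:1207  35:2111  36:1011  37:391  38:2277  39:2267
  40:473  41:1742  42:2189  43:742  44:2296  45:2233  46:275  47:155
  48:758  49:1232
Giant step factor: 1163^(-50) ≡ 318 (mod 2459).
Scan 1871·318^i mod 2459 for i = 0, 1, …:
  i=0: 1871   i=1: 2359   i=2: 167   i=3: 1467
Match at i=3, j=29: e = 3·50 + 29 = 179.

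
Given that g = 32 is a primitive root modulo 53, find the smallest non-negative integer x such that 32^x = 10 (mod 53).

Baby-step giant-step with m = ceil(sqrt(52)) = 8.
Baby table (32^j mod 53 for j=0..7):
  0:1  1:32  2:17  3:14  4:24  5:26  6:37  7:18
Giant step factor: 32^(-8) ≡ 15 (mod 53).
Scan 10·15^i mod 53 for i = 0, 1, …:
  i=0: 10   i=1: 44   i=2: 24
Match at i=2, j=4: x = 2·8 + 4 = 20.

20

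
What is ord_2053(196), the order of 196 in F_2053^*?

1026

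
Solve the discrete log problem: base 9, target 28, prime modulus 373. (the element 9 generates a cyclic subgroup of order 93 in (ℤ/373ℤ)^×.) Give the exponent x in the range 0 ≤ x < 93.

52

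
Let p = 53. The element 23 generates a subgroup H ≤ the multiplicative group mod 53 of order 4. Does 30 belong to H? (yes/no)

30 ∈ ⟨23⟩ iff 30^4 ≡ 1 (mod 53), since |⟨23⟩| = 4.
30^4 mod 53 = 1.
Since 1 = 1, 30 lies in the subgroup.

yes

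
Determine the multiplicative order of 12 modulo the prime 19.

The order of 12 must divide p − 1 = 18 = 2 · 3^2.
Divisors: 1, 2, 3, 6, 9, 18.
Check each in increasing order: 12^1 ≡ 12;  12^2 ≡ 11;  12^3 ≡ 18;  12^6 ≡ 1.
Smallest exponent giving 1 is 6.

6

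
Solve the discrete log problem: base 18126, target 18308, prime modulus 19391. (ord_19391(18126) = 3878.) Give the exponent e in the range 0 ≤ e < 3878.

Baby-step giant-step with m = ceil(sqrt(3878)) = 63.
Baby table (18126^j mod 19391 for j=0..62):
  0:1  1:18126  2:10163  3:38  4:10103  5:17765  6:1444  7:15485
  8:15776  9:16090  10:6700  11:17758  12:10299  13:2517  14:15510  15:3542
  16:18082  17:7650  18:18250  19:8431  20:19226  21:14815  22:10122  23:13121
  24:631  25:16207  26:13823  27:4587  28:14745  29:1717  30:19178  31:17362
  32:7073  33:11297  34:462  35:16691  36:2684  37:17556  38:13746  39:5037
  40:7834  41:18182  42:16887  43:6827  44:12231  45:1803  46:7343  47:18785
  48:10341  49:7560  50:15754  51:5138  52:15806  53:16922  54:1334  55:18898
  56:3133  57:11910  58:657  59:2708  60:6587  61:5575  62:5949
Giant step factor: 18126^(-63) ≡ 16532 (mod 19391).
Scan 18308·16532^i mod 19391 for i = 0, 1, …:
  i=0: 18308   i=1: 13128   i=2: 8024   i=3: 18328
  i=4: 14121   i=5: 123   i=6: 16772   i=7: 2795
  i=8: 17578   i=9: 5970     …   i=47: 17940
  i=48: 18126
Match at i=48, j=1: e = 48·63 + 1 = 3025.

3025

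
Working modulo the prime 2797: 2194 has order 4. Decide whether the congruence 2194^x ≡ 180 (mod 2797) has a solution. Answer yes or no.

⟨2194⟩ has order 4; its elements mod 2797 are {1, 603, 2194, 2796}.
180 is not in this set.

no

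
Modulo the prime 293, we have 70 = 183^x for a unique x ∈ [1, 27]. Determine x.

17

Compute 183^1 mod 293 = 183, then multiply by 183 repeatedly:
  183^1=183  183^2=87  183^3=99  183^4=244  183^5=116
  183^6=132  183^7=130  183^8=57  183^9=176  183^10=271
  183^11=76  183^12=137  183^13=166  183^14=199  183^15=85
  183^16=26  183^17=70
Found 70 at exponent 17.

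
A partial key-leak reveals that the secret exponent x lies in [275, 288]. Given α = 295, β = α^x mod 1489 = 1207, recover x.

288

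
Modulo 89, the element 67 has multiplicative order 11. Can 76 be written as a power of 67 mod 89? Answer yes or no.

⟨67⟩ has order 11; its elements mod 89 are {1, 2, 4, 8, 16, 32, 39, 45, 64, 67, 78}.
76 is not in this set.

no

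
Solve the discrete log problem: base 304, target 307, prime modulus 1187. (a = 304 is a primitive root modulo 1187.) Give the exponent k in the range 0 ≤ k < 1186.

144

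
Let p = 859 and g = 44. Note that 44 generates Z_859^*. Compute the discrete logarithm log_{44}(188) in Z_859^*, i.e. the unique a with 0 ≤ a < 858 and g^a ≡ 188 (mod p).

276

Baby-step giant-step with m = ceil(sqrt(858)) = 30.
Baby table (44^j mod 859 for j=0..29):
  0:1  1:44  2:218  3:143  4:279  5:250  6:692  7:383
  8:531  9:171  10:652  11:341  12:401  13:464  14:659  15:649
  16:209  17:606  18:35  19:681  20:758  21:710  22:316  23:160
  24:168  25:520  26:546  27:831  28:486  29:768
Giant step factor: 44^(-30) ≡ 307 (mod 859).
Scan 188·307^i mod 859 for i = 0, 1, …:
  i=0: 188   i=1: 163   i=2: 219   i=3: 231
  i=4: 479   i=5: 164   i=6: 526   i=7: 849
  i=8: 366   i=9: 692
Match at i=9, j=6: a = 9·30 + 6 = 276.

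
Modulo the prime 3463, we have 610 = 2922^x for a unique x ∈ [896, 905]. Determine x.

Compute 2922^896 mod 3463 = 144, then multiply by 2922 repeatedly:
  2922^896=144  2922^897=1745  2922^898=1354  2922^899=1642  2922^900=1669
  2922^901=914  2922^902=735  2922^903=610
Found 610 at exponent 903.

903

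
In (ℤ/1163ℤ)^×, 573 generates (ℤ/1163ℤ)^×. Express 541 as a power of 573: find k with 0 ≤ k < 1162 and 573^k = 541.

Baby-step giant-step with m = ceil(sqrt(1162)) = 35.
Baby table (573^j mod 1163 for j=0..34):
  0:1  1:573  2:363  3:985  4:350  5:514  6:283  7:502
  8:385  9:798  10:195  11:87  12:1005  13:180  14:796  15:212
  16:524  17:198  18:643  19:931  20:809  21:683  22:591  23:210
  24:541  25:635  26:999  27:231  28:944  29:117  30:750  31:603
  32:108  33:245  34:825
Giant step factor: 573^(-35) ≡ 927 (mod 1163).
Scan 541·927^i mod 1163 for i = 0, 1, …:
  i=0: 541
Match at i=0, j=24: k = 0·35 + 24 = 24.

24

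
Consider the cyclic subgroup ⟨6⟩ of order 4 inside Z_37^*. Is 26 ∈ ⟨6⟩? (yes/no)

no

⟨6⟩ has order 4; its elements mod 37 are {1, 6, 31, 36}.
26 is not in this set.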